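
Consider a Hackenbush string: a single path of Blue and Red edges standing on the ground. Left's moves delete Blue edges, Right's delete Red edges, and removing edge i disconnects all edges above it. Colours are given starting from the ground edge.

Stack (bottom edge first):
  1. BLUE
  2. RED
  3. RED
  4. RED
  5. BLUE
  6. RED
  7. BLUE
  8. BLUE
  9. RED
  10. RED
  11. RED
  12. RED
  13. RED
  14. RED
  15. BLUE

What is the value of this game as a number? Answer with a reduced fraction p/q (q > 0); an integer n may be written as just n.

val(B) = { 0 | — } → 1
val(BR) = { 0 | 1 } → 1/2
val(BRR) = { 0 | 1/2 1 } → 1/4
val(BRRR) = { 0 | 1/4 1/2 1 } → 1/8
val(BRRRB) = { 0 1/8 | 1/4 1/2 1 } → 3/16
val(BRRRBR) = { 0 1/8 | 3/16 1/4 1/2 1 } → 5/32
val(BRRRBRB) = { 0 1/8 5/32 | 3/16 1/4 1/2 1 } → 11/64
val(BRRRBRBB) = { 0 1/8 5/32 11/64 | 3/16 1/4 1/2 1 } → 23/128
val(BRRRBRBBR) = { 0 1/8 5/32 11/64 | 23/128 3/16 1/4 1/2 1 } → 45/256
val(BRRRBRBBRR) = { 0 1/8 5/32 11/64 | 45/256 23/128 3/16 1/4 1/2 1 } → 89/512
val(BRRRBRBBRRR) = { 0 1/8 5/32 11/64 | 89/512 45/256 23/128 3/16 1/4 1/2 1 } → 177/1024
val(BRRRBRBBRRRR) = { 0 1/8 5/32 11/64 | 177/1024 89/512 45/256 23/128 3/16 1/4 1/2 1 } → 353/2048
val(BRRRBRBBRRRRR) = { 0 1/8 5/32 11/64 | 353/2048 177/1024 89/512 45/256 23/128 3/16 1/4 1/2 1 } → 705/4096
val(BRRRBRBBRRRRRR) = { 0 1/8 5/32 11/64 | 705/4096 353/2048 177/1024 89/512 45/256 23/128 3/16 1/4 1/2 1 } → 1409/8192
val(BRRRBRBBRRRRRRB) = { 0 1/8 5/32 11/64 1409/8192 | 705/4096 353/2048 177/1024 89/512 45/256 23/128 3/16 1/4 1/2 1 } → 2819/16384

2819/16384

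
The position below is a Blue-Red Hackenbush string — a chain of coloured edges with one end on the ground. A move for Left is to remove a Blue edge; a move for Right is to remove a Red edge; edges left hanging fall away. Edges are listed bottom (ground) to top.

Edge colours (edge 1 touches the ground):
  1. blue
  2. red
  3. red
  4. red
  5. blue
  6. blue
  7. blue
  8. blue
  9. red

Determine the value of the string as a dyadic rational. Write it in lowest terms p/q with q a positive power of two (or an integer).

val(b) = { 0 | · } = 1
val(br) = { 0 | 1 } = 1/2
val(brr) = { 0 | 1/2, 1 } = 1/4
val(brrr) = { 0 | 1/4, 1/2, 1 } = 1/8
val(brrrb) = { 0, 1/8 | 1/4, 1/2, 1 } = 3/16
val(brrrbb) = { 0, 1/8, 3/16 | 1/4, 1/2, 1 } = 7/32
val(brrrbbb) = { 0, 1/8, 3/16, 7/32 | 1/4, 1/2, 1 } = 15/64
val(brrrbbbb) = { 0, 1/8, 3/16, 7/32, 15/64 | 1/4, 1/2, 1 } = 31/128
val(brrrbbbbr) = { 0, 1/8, 3/16, 7/32, 15/64 | 31/128, 1/4, 1/2, 1 } = 61/256

61/256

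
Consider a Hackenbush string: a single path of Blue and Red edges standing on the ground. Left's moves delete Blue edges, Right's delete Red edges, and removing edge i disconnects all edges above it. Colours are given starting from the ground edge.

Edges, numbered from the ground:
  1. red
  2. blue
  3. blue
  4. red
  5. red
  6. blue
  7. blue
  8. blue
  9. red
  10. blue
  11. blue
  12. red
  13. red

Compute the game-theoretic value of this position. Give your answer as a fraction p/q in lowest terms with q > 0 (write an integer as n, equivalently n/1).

step 1: add red to get r; options L={ · } R={ 0 } -> -1
step 2: add blue to get rb; options L={ -1 } R={ 0 } -> -1/2
step 3: add blue to get rbb; options L={ -1 -1/2 } R={ 0 } -> -1/4
step 4: add red to get rbbr; options L={ -1 -1/2 } R={ -1/4 0 } -> -3/8
step 5: add red to get rbbrr; options L={ -1 -1/2 } R={ -3/8 -1/4 0 } -> -7/16
step 6: add blue to get rbbrrb; options L={ -1 -1/2 -7/16 } R={ -3/8 -1/4 0 } -> -13/32
step 7: add blue to get rbbrrbb; options L={ -1 -1/2 -7/16 -13/32 } R={ -3/8 -1/4 0 } -> -25/64
step 8: add blue to get rbbrrbbb; options L={ -1 -1/2 -7/16 -13/32 -25/64 } R={ -3/8 -1/4 0 } -> -49/128
step 9: add red to get rbbrrbbbr; options L={ -1 -1/2 -7/16 -13/32 -25/64 } R={ -49/128 -3/8 -1/4 0 } -> -99/256
step 10: add blue to get rbbrrbbbrb; options L={ -1 -1/2 -7/16 -13/32 -25/64 -99/256 } R={ -49/128 -3/8 -1/4 0 } -> -197/512
step 11: add blue to get rbbrrbbbrbb; options L={ -1 -1/2 -7/16 -13/32 -25/64 -99/256 -197/512 } R={ -49/128 -3/8 -1/4 0 } -> -393/1024
step 12: add red to get rbbrrbbbrbbr; options L={ -1 -1/2 -7/16 -13/32 -25/64 -99/256 -197/512 } R={ -393/1024 -49/128 -3/8 -1/4 0 } -> -787/2048
step 13: add red to get rbbrrbbbrbbrr; options L={ -1 -1/2 -7/16 -13/32 -25/64 -99/256 -197/512 } R={ -787/2048 -393/1024 -49/128 -3/8 -1/4 0 } -> -1575/4096

-1575/4096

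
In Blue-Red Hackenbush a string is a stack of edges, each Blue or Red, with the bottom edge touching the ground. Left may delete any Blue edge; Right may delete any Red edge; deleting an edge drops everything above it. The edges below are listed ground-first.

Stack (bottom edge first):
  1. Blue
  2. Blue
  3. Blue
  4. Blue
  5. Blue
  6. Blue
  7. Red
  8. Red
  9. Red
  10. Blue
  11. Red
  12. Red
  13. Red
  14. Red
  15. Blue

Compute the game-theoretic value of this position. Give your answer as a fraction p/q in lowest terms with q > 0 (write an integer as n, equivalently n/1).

B: Left { 0 }, Right { ∅ } ⇒ simplest 1
BB: Left { 0; 1 }, Right { ∅ } ⇒ simplest 2
BBB: Left { 0; 1; 2 }, Right { ∅ } ⇒ simplest 3
BBBB: Left { 0; 1; 2; 3 }, Right { ∅ } ⇒ simplest 4
BBBBB: Left { 0; 1; 2; 3; 4 }, Right { ∅ } ⇒ simplest 5
BBBBBB: Left { 0; 1; 2; 3; 4; 5 }, Right { ∅ } ⇒ simplest 6
BBBBBBR: Left { 0; 1; 2; 3; 4; 5 }, Right { 6 } ⇒ simplest 11/2
BBBBBBRR: Left { 0; 1; 2; 3; 4; 5 }, Right { 11/2; 6 } ⇒ simplest 21/4
BBBBBBRRR: Left { 0; 1; 2; 3; 4; 5 }, Right { 21/4; 11/2; 6 } ⇒ simplest 41/8
BBBBBBRRRB: Left { 0; 1; 2; 3; 4; 5; 41/8 }, Right { 21/4; 11/2; 6 } ⇒ simplest 83/16
BBBBBBRRRBR: Left { 0; 1; 2; 3; 4; 5; 41/8 }, Right { 83/16; 21/4; 11/2; 6 } ⇒ simplest 165/32
BBBBBBRRRBRR: Left { 0; 1; 2; 3; 4; 5; 41/8 }, Right { 165/32; 83/16; 21/4; 11/2; 6 } ⇒ simplest 329/64
BBBBBBRRRBRRR: Left { 0; 1; 2; 3; 4; 5; 41/8 }, Right { 329/64; 165/32; 83/16; 21/4; 11/2; 6 } ⇒ simplest 657/128
BBBBBBRRRBRRRR: Left { 0; 1; 2; 3; 4; 5; 41/8 }, Right { 657/128; 329/64; 165/32; 83/16; 21/4; 11/2; 6 } ⇒ simplest 1313/256
BBBBBBRRRBRRRRB: Left { 0; 1; 2; 3; 4; 5; 41/8; 1313/256 }, Right { 657/128; 329/64; 165/32; 83/16; 21/4; 11/2; 6 } ⇒ simplest 2627/512

2627/512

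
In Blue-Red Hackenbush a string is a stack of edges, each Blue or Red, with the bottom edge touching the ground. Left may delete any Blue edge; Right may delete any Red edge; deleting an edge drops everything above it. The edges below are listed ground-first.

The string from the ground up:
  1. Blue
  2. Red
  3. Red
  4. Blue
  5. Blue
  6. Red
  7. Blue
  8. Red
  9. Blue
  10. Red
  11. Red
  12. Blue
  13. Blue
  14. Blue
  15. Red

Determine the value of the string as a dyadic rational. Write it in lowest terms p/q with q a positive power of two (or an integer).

B: Left { 0 }, Right { ∅ } ⇒ simplest 1
BR: Left { 0 }, Right { 1 } ⇒ simplest 1/2
BRR: Left { 0 }, Right { 1/2; 1 } ⇒ simplest 1/4
BRRB: Left { 0; 1/4 }, Right { 1/2; 1 } ⇒ simplest 3/8
BRRBB: Left { 0; 1/4; 3/8 }, Right { 1/2; 1 } ⇒ simplest 7/16
BRRBBR: Left { 0; 1/4; 3/8 }, Right { 7/16; 1/2; 1 } ⇒ simplest 13/32
BRRBBRB: Left { 0; 1/4; 3/8; 13/32 }, Right { 7/16; 1/2; 1 } ⇒ simplest 27/64
BRRBBRBR: Left { 0; 1/4; 3/8; 13/32 }, Right { 27/64; 7/16; 1/2; 1 } ⇒ simplest 53/128
BRRBBRBRB: Left { 0; 1/4; 3/8; 13/32; 53/128 }, Right { 27/64; 7/16; 1/2; 1 } ⇒ simplest 107/256
BRRBBRBRBR: Left { 0; 1/4; 3/8; 13/32; 53/128 }, Right { 107/256; 27/64; 7/16; 1/2; 1 } ⇒ simplest 213/512
BRRBBRBRBRR: Left { 0; 1/4; 3/8; 13/32; 53/128 }, Right { 213/512; 107/256; 27/64; 7/16; 1/2; 1 } ⇒ simplest 425/1024
BRRBBRBRBRRB: Left { 0; 1/4; 3/8; 13/32; 53/128; 425/1024 }, Right { 213/512; 107/256; 27/64; 7/16; 1/2; 1 } ⇒ simplest 851/2048
BRRBBRBRBRRBB: Left { 0; 1/4; 3/8; 13/32; 53/128; 425/1024; 851/2048 }, Right { 213/512; 107/256; 27/64; 7/16; 1/2; 1 } ⇒ simplest 1703/4096
BRRBBRBRBRRBBB: Left { 0; 1/4; 3/8; 13/32; 53/128; 425/1024; 851/2048; 1703/4096 }, Right { 213/512; 107/256; 27/64; 7/16; 1/2; 1 } ⇒ simplest 3407/8192
BRRBBRBRBRRBBBR: Left { 0; 1/4; 3/8; 13/32; 53/128; 425/1024; 851/2048; 1703/4096 }, Right { 3407/8192; 213/512; 107/256; 27/64; 7/16; 1/2; 1 } ⇒ simplest 6813/16384

6813/16384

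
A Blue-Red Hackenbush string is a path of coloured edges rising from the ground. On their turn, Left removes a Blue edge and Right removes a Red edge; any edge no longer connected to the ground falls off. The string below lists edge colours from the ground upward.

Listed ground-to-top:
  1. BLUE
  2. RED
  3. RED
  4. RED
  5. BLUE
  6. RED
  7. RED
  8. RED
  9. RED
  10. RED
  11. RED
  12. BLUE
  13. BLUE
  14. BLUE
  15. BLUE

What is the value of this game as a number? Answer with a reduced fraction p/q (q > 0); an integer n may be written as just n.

2079/16384

Recurse on prefixes of the 15-edge string BLUE RED RED RED BLUE RED RED RED RED RED RED BLUE BLUE BLUE BLUE:
edge 1 of 15 (BLUE): { 0 |  } gives 1
edge 2 of 15 (RED): { 0 | 1 } gives 1/2
edge 3 of 15 (RED): { 0 | 1/2, 1 } gives 1/4
edge 4 of 15 (RED): { 0 | 1/4, 1/2, 1 } gives 1/8
edge 5 of 15 (BLUE): { 0, 1/8 | 1/4, 1/2, 1 } gives 3/16
edge 6 of 15 (RED): { 0, 1/8 | 3/16, 1/4, 1/2, 1 } gives 5/32
edge 7 of 15 (RED): { 0, 1/8 | 5/32, 3/16, 1/4, 1/2, 1 } gives 9/64
edge 8 of 15 (RED): { 0, 1/8 | 9/64, 5/32, 3/16, 1/4, 1/2, 1 } gives 17/128
edge 9 of 15 (RED): { 0, 1/8 | 17/128, 9/64, 5/32, 3/16, 1/4, 1/2, 1 } gives 33/256
edge 10 of 15 (RED): { 0, 1/8 | 33/256, 17/128, 9/64, 5/32, 3/16, 1/4, 1/2, 1 } gives 65/512
edge 11 of 15 (RED): { 0, 1/8 | 65/512, 33/256, 17/128, 9/64, 5/32, 3/16, 1/4, 1/2, 1 } gives 129/1024
edge 12 of 15 (BLUE): { 0, 1/8, 129/1024 | 65/512, 33/256, 17/128, 9/64, 5/32, 3/16, 1/4, 1/2, 1 } gives 259/2048
edge 13 of 15 (BLUE): { 0, 1/8, 129/1024, 259/2048 | 65/512, 33/256, 17/128, 9/64, 5/32, 3/16, 1/4, 1/2, 1 } gives 519/4096
edge 14 of 15 (BLUE): { 0, 1/8, 129/1024, 259/2048, 519/4096 | 65/512, 33/256, 17/128, 9/64, 5/32, 3/16, 1/4, 1/2, 1 } gives 1039/8192
edge 15 of 15 (BLUE): { 0, 1/8, 129/1024, 259/2048, 519/4096, 1039/8192 | 65/512, 33/256, 17/128, 9/64, 5/32, 3/16, 1/4, 1/2, 1 } gives 2079/16384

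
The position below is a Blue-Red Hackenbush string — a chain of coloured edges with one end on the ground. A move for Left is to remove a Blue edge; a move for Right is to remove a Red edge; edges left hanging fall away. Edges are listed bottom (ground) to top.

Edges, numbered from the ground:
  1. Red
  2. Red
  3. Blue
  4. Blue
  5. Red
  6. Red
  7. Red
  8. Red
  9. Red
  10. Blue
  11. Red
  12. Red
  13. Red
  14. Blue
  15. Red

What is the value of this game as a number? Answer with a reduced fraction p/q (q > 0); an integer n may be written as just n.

-12219/8192

edge 1 of 15 (Red): { ∅ | 0 } => -1
edge 2 of 15 (Red): { ∅ | -1; 0 } => -2
edge 3 of 15 (Blue): { -2 | -1; 0 } => -3/2
edge 4 of 15 (Blue): { -2; -3/2 | -1; 0 } => -5/4
edge 5 of 15 (Red): { -2; -3/2 | -5/4; -1; 0 } => -11/8
edge 6 of 15 (Red): { -2; -3/2 | -11/8; -5/4; -1; 0 } => -23/16
edge 7 of 15 (Red): { -2; -3/2 | -23/16; -11/8; -5/4; -1; 0 } => -47/32
edge 8 of 15 (Red): { -2; -3/2 | -47/32; -23/16; -11/8; -5/4; -1; 0 } => -95/64
edge 9 of 15 (Red): { -2; -3/2 | -95/64; -47/32; -23/16; -11/8; -5/4; -1; 0 } => -191/128
edge 10 of 15 (Blue): { -2; -3/2; -191/128 | -95/64; -47/32; -23/16; -11/8; -5/4; -1; 0 } => -381/256
edge 11 of 15 (Red): { -2; -3/2; -191/128 | -381/256; -95/64; -47/32; -23/16; -11/8; -5/4; -1; 0 } => -763/512
edge 12 of 15 (Red): { -2; -3/2; -191/128 | -763/512; -381/256; -95/64; -47/32; -23/16; -11/8; -5/4; -1; 0 } => -1527/1024
edge 13 of 15 (Red): { -2; -3/2; -191/128 | -1527/1024; -763/512; -381/256; -95/64; -47/32; -23/16; -11/8; -5/4; -1; 0 } => -3055/2048
edge 14 of 15 (Blue): { -2; -3/2; -191/128; -3055/2048 | -1527/1024; -763/512; -381/256; -95/64; -47/32; -23/16; -11/8; -5/4; -1; 0 } => -6109/4096
edge 15 of 15 (Red): { -2; -3/2; -191/128; -3055/2048 | -6109/4096; -1527/1024; -763/512; -381/256; -95/64; -47/32; -23/16; -11/8; -5/4; -1; 0 } => -12219/8192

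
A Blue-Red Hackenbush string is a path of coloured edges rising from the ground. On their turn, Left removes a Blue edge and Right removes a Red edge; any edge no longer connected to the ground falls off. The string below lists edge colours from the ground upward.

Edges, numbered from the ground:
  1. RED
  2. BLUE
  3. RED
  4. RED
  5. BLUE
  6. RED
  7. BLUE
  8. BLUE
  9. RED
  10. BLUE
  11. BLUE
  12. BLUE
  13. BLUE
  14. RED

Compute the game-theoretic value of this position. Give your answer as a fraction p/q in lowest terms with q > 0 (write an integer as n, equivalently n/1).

-6723/8192

step 1: add RED to get R; options L={ · } R={ 0 } => -1
step 2: add BLUE to get RB; options L={ -1 } R={ 0 } => -1/2
step 3: add RED to get RBR; options L={ -1 } R={ -1/2,0 } => -3/4
step 4: add RED to get RBRR; options L={ -1 } R={ -3/4,-1/2,0 } => -7/8
step 5: add BLUE to get RBRRB; options L={ -1,-7/8 } R={ -3/4,-1/2,0 } => -13/16
step 6: add RED to get RBRRBR; options L={ -1,-7/8 } R={ -13/16,-3/4,-1/2,0 } => -27/32
step 7: add BLUE to get RBRRBRB; options L={ -1,-7/8,-27/32 } R={ -13/16,-3/4,-1/2,0 } => -53/64
step 8: add BLUE to get RBRRBRBB; options L={ -1,-7/8,-27/32,-53/64 } R={ -13/16,-3/4,-1/2,0 } => -105/128
step 9: add RED to get RBRRBRBBR; options L={ -1,-7/8,-27/32,-53/64 } R={ -105/128,-13/16,-3/4,-1/2,0 } => -211/256
step 10: add BLUE to get RBRRBRBBRB; options L={ -1,-7/8,-27/32,-53/64,-211/256 } R={ -105/128,-13/16,-3/4,-1/2,0 } => -421/512
step 11: add BLUE to get RBRRBRBBRBB; options L={ -1,-7/8,-27/32,-53/64,-211/256,-421/512 } R={ -105/128,-13/16,-3/4,-1/2,0 } => -841/1024
step 12: add BLUE to get RBRRBRBBRBBB; options L={ -1,-7/8,-27/32,-53/64,-211/256,-421/512,-841/1024 } R={ -105/128,-13/16,-3/4,-1/2,0 } => -1681/2048
step 13: add BLUE to get RBRRBRBBRBBBB; options L={ -1,-7/8,-27/32,-53/64,-211/256,-421/512,-841/1024,-1681/2048 } R={ -105/128,-13/16,-3/4,-1/2,0 } => -3361/4096
step 14: add RED to get RBRRBRBBRBBBBR; options L={ -1,-7/8,-27/32,-53/64,-211/256,-421/512,-841/1024,-1681/2048 } R={ -3361/4096,-105/128,-13/16,-3/4,-1/2,0 } => -6723/8192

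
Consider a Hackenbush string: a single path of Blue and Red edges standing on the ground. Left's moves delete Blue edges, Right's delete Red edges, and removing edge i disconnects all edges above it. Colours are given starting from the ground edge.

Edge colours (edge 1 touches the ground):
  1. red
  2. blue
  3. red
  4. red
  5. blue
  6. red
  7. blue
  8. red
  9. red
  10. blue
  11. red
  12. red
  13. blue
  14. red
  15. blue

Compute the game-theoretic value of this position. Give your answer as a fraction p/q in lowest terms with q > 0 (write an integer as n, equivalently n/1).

Prefix values for red blue red red blue red blue red red blue red red blue red blue via {L|R} + simplicity:
g(r) = { · | 0 } = -1
g(rb) = { -1 | 0 } = -1/2
g(rbr) = { -1 | -1/2; 0 } = -3/4
g(rbrr) = { -1 | -3/4; -1/2; 0 } = -7/8
g(rbrrb) = { -1; -7/8 | -3/4; -1/2; 0 } = -13/16
g(rbrrbr) = { -1; -7/8 | -13/16; -3/4; -1/2; 0 } = -27/32
g(rbrrbrb) = { -1; -7/8; -27/32 | -13/16; -3/4; -1/2; 0 } = -53/64
g(rbrrbrbr) = { -1; -7/8; -27/32 | -53/64; -13/16; -3/4; -1/2; 0 } = -107/128
g(rbrrbrbrr) = { -1; -7/8; -27/32 | -107/128; -53/64; -13/16; -3/4; -1/2; 0 } = -215/256
g(rbrrbrbrrb) = { -1; -7/8; -27/32; -215/256 | -107/128; -53/64; -13/16; -3/4; -1/2; 0 } = -429/512
g(rbrrbrbrrbr) = { -1; -7/8; -27/32; -215/256 | -429/512; -107/128; -53/64; -13/16; -3/4; -1/2; 0 } = -859/1024
g(rbrrbrbrrbrr) = { -1; -7/8; -27/32; -215/256 | -859/1024; -429/512; -107/128; -53/64; -13/16; -3/4; -1/2; 0 } = -1719/2048
g(rbrrbrbrrbrrb) = { -1; -7/8; -27/32; -215/256; -1719/2048 | -859/1024; -429/512; -107/128; -53/64; -13/16; -3/4; -1/2; 0 } = -3437/4096
g(rbrrbrbrrbrrbr) = { -1; -7/8; -27/32; -215/256; -1719/2048 | -3437/4096; -859/1024; -429/512; -107/128; -53/64; -13/16; -3/4; -1/2; 0 } = -6875/8192
g(rbrrbrbrrbrrbrb) = { -1; -7/8; -27/32; -215/256; -1719/2048; -6875/8192 | -3437/4096; -859/1024; -429/512; -107/128; -53/64; -13/16; -3/4; -1/2; 0 } = -13749/16384

-13749/16384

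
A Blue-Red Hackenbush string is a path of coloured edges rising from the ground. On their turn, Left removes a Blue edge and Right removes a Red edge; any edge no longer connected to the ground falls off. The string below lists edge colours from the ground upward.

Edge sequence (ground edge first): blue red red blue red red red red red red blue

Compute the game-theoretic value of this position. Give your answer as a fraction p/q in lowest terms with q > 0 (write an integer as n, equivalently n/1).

g_1 [b]  L=[0]  R=[—]  so 1
g_2 [br]  L=[0]  R=[1]  so 1/2
g_3 [brr]  L=[0]  R=[1/2; 1]  so 1/4
g_4 [brrb]  L=[0; 1/4]  R=[1/2; 1]  so 3/8
g_5 [brrbr]  L=[0; 1/4]  R=[3/8; 1/2; 1]  so 5/16
g_6 [brrbrr]  L=[0; 1/4]  R=[5/16; 3/8; 1/2; 1]  so 9/32
g_7 [brrbrrr]  L=[0; 1/4]  R=[9/32; 5/16; 3/8; 1/2; 1]  so 17/64
g_8 [brrbrrrr]  L=[0; 1/4]  R=[17/64; 9/32; 5/16; 3/8; 1/2; 1]  so 33/128
g_9 [brrbrrrrr]  L=[0; 1/4]  R=[33/128; 17/64; 9/32; 5/16; 3/8; 1/2; 1]  so 65/256
g_10 [brrbrrrrrr]  L=[0; 1/4]  R=[65/256; 33/128; 17/64; 9/32; 5/16; 3/8; 1/2; 1]  so 129/512
g_11 [brrbrrrrrrb]  L=[0; 1/4; 129/512]  R=[65/256; 33/128; 17/64; 9/32; 5/16; 3/8; 1/2; 1]  so 259/1024

259/1024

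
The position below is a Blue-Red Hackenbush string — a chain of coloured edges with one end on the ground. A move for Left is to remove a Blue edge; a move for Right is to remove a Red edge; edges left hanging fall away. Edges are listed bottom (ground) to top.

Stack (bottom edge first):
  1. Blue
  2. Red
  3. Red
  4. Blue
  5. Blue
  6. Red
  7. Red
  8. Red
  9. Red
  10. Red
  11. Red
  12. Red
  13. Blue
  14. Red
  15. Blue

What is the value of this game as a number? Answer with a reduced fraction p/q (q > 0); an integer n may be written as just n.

6155/16384

edge 1 of 15 (Blue): { 0 | ∅ } -> 1
edge 2 of 15 (Red): { 0 | 1 } -> 1/2
edge 3 of 15 (Red): { 0 | 1/2, 1 } -> 1/4
edge 4 of 15 (Blue): { 0, 1/4 | 1/2, 1 } -> 3/8
edge 5 of 15 (Blue): { 0, 1/4, 3/8 | 1/2, 1 } -> 7/16
edge 6 of 15 (Red): { 0, 1/4, 3/8 | 7/16, 1/2, 1 } -> 13/32
edge 7 of 15 (Red): { 0, 1/4, 3/8 | 13/32, 7/16, 1/2, 1 } -> 25/64
edge 8 of 15 (Red): { 0, 1/4, 3/8 | 25/64, 13/32, 7/16, 1/2, 1 } -> 49/128
edge 9 of 15 (Red): { 0, 1/4, 3/8 | 49/128, 25/64, 13/32, 7/16, 1/2, 1 } -> 97/256
edge 10 of 15 (Red): { 0, 1/4, 3/8 | 97/256, 49/128, 25/64, 13/32, 7/16, 1/2, 1 } -> 193/512
edge 11 of 15 (Red): { 0, 1/4, 3/8 | 193/512, 97/256, 49/128, 25/64, 13/32, 7/16, 1/2, 1 } -> 385/1024
edge 12 of 15 (Red): { 0, 1/4, 3/8 | 385/1024, 193/512, 97/256, 49/128, 25/64, 13/32, 7/16, 1/2, 1 } -> 769/2048
edge 13 of 15 (Blue): { 0, 1/4, 3/8, 769/2048 | 385/1024, 193/512, 97/256, 49/128, 25/64, 13/32, 7/16, 1/2, 1 } -> 1539/4096
edge 14 of 15 (Red): { 0, 1/4, 3/8, 769/2048 | 1539/4096, 385/1024, 193/512, 97/256, 49/128, 25/64, 13/32, 7/16, 1/2, 1 } -> 3077/8192
edge 15 of 15 (Blue): { 0, 1/4, 3/8, 769/2048, 3077/8192 | 1539/4096, 385/1024, 193/512, 97/256, 49/128, 25/64, 13/32, 7/16, 1/2, 1 } -> 6155/16384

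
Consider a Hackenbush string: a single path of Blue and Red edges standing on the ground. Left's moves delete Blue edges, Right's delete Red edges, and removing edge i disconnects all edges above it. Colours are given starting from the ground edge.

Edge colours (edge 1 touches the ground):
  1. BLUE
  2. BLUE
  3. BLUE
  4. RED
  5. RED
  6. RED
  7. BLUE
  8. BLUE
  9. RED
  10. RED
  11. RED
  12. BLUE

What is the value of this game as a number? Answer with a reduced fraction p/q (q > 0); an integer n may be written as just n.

1123/512

value(B) = { 0 | (no moves) } — 1
value(BB) = { 0; 1 | (no moves) } — 2
value(BBB) = { 0; 1; 2 | (no moves) } — 3
value(BBBR) = { 0; 1; 2 | 3 } — 5/2
value(BBBRR) = { 0; 1; 2 | 5/2; 3 } — 9/4
value(BBBRRR) = { 0; 1; 2 | 9/4; 5/2; 3 } — 17/8
value(BBBRRRB) = { 0; 1; 2; 17/8 | 9/4; 5/2; 3 } — 35/16
value(BBBRRRBB) = { 0; 1; 2; 17/8; 35/16 | 9/4; 5/2; 3 } — 71/32
value(BBBRRRBBR) = { 0; 1; 2; 17/8; 35/16 | 71/32; 9/4; 5/2; 3 } — 141/64
value(BBBRRRBBRR) = { 0; 1; 2; 17/8; 35/16 | 141/64; 71/32; 9/4; 5/2; 3 } — 281/128
value(BBBRRRBBRRR) = { 0; 1; 2; 17/8; 35/16 | 281/128; 141/64; 71/32; 9/4; 5/2; 3 } — 561/256
value(BBBRRRBBRRRB) = { 0; 1; 2; 17/8; 35/16; 561/256 | 281/128; 141/64; 71/32; 9/4; 5/2; 3 } — 1123/512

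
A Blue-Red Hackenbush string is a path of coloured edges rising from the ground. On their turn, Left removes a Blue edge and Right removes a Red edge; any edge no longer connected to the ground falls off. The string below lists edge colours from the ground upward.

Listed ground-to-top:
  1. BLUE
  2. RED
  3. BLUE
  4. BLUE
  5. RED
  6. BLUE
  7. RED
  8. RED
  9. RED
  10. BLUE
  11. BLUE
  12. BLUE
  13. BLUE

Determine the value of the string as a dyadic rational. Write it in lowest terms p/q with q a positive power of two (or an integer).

g(B) = { 0 | none } = 1
g(BR) = { 0 | 1 } = 1/2
g(BRB) = { 0 1/2 | 1 } = 3/4
g(BRBB) = { 0 1/2 3/4 | 1 } = 7/8
g(BRBBR) = { 0 1/2 3/4 | 7/8 1 } = 13/16
g(BRBBRB) = { 0 1/2 3/4 13/16 | 7/8 1 } = 27/32
g(BRBBRBR) = { 0 1/2 3/4 13/16 | 27/32 7/8 1 } = 53/64
g(BRBBRBRR) = { 0 1/2 3/4 13/16 | 53/64 27/32 7/8 1 } = 105/128
g(BRBBRBRRR) = { 0 1/2 3/4 13/16 | 105/128 53/64 27/32 7/8 1 } = 209/256
g(BRBBRBRRRB) = { 0 1/2 3/4 13/16 209/256 | 105/128 53/64 27/32 7/8 1 } = 419/512
g(BRBBRBRRRBB) = { 0 1/2 3/4 13/16 209/256 419/512 | 105/128 53/64 27/32 7/8 1 } = 839/1024
g(BRBBRBRRRBBB) = { 0 1/2 3/4 13/16 209/256 419/512 839/1024 | 105/128 53/64 27/32 7/8 1 } = 1679/2048
g(BRBBRBRRRBBBB) = { 0 1/2 3/4 13/16 209/256 419/512 839/1024 1679/2048 | 105/128 53/64 27/32 7/8 1 } = 3359/4096

3359/4096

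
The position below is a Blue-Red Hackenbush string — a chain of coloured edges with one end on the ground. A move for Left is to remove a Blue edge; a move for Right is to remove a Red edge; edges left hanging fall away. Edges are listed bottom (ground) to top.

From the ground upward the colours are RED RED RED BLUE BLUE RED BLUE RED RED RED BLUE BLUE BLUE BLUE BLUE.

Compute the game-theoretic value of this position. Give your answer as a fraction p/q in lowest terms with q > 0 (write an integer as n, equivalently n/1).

-9665/4096

val(R) = { · | 0 } gives -1
val(RR) = { · | -1; 0 } gives -2
val(RRR) = { · | -2; -1; 0 } gives -3
val(RRRB) = { -3 | -2; -1; 0 } gives -5/2
val(RRRBB) = { -3; -5/2 | -2; -1; 0 } gives -9/4
val(RRRBBR) = { -3; -5/2 | -9/4; -2; -1; 0 } gives -19/8
val(RRRBBRB) = { -3; -5/2; -19/8 | -9/4; -2; -1; 0 } gives -37/16
val(RRRBBRBR) = { -3; -5/2; -19/8 | -37/16; -9/4; -2; -1; 0 } gives -75/32
val(RRRBBRBRR) = { -3; -5/2; -19/8 | -75/32; -37/16; -9/4; -2; -1; 0 } gives -151/64
val(RRRBBRBRRR) = { -3; -5/2; -19/8 | -151/64; -75/32; -37/16; -9/4; -2; -1; 0 } gives -303/128
val(RRRBBRBRRRB) = { -3; -5/2; -19/8; -303/128 | -151/64; -75/32; -37/16; -9/4; -2; -1; 0 } gives -605/256
val(RRRBBRBRRRBB) = { -3; -5/2; -19/8; -303/128; -605/256 | -151/64; -75/32; -37/16; -9/4; -2; -1; 0 } gives -1209/512
val(RRRBBRBRRRBBB) = { -3; -5/2; -19/8; -303/128; -605/256; -1209/512 | -151/64; -75/32; -37/16; -9/4; -2; -1; 0 } gives -2417/1024
val(RRRBBRBRRRBBBB) = { -3; -5/2; -19/8; -303/128; -605/256; -1209/512; -2417/1024 | -151/64; -75/32; -37/16; -9/4; -2; -1; 0 } gives -4833/2048
val(RRRBBRBRRRBBBBB) = { -3; -5/2; -19/8; -303/128; -605/256; -1209/512; -2417/1024; -4833/2048 | -151/64; -75/32; -37/16; -9/4; -2; -1; 0 } gives -9665/4096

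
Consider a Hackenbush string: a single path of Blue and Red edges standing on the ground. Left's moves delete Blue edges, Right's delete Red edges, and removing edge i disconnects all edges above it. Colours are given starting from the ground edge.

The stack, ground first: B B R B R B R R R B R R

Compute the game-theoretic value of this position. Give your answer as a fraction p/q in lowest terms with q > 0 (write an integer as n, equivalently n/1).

Build val(s[:k]) for k = 1..12, string s = B B R B R B R R R B R R.
val_1 [B]  L=[0]  R=[·]  gives 1
val_2 [BB]  L=[0; 1]  R=[·]  gives 2
val_3 [BBR]  L=[0; 1]  R=[2]  gives 3/2
val_4 [BBRB]  L=[0; 1; 3/2]  R=[2]  gives 7/4
val_5 [BBRBR]  L=[0; 1; 3/2]  R=[7/4; 2]  gives 13/8
val_6 [BBRBRB]  L=[0; 1; 3/2; 13/8]  R=[7/4; 2]  gives 27/16
val_7 [BBRBRBR]  L=[0; 1; 3/2; 13/8]  R=[27/16; 7/4; 2]  gives 53/32
val_8 [BBRBRBRR]  L=[0; 1; 3/2; 13/8]  R=[53/32; 27/16; 7/4; 2]  gives 105/64
val_9 [BBRBRBRRR]  L=[0; 1; 3/2; 13/8]  R=[105/64; 53/32; 27/16; 7/4; 2]  gives 209/128
val_10 [BBRBRBRRRB]  L=[0; 1; 3/2; 13/8; 209/128]  R=[105/64; 53/32; 27/16; 7/4; 2]  gives 419/256
val_11 [BBRBRBRRRBR]  L=[0; 1; 3/2; 13/8; 209/128]  R=[419/256; 105/64; 53/32; 27/16; 7/4; 2]  gives 837/512
val_12 [BBRBRBRRRBRR]  L=[0; 1; 3/2; 13/8; 209/128]  R=[837/512; 419/256; 105/64; 53/32; 27/16; 7/4; 2]  gives 1673/1024

1673/1024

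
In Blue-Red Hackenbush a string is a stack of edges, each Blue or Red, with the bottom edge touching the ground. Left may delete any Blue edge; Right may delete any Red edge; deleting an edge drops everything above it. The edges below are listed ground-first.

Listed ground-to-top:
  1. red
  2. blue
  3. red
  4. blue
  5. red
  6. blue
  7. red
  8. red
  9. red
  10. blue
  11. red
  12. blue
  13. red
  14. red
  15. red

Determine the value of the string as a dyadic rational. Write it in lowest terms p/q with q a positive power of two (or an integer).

Prefix values for red blue red blue red blue red red red blue red blue red red red via {L|R} + simplicity:
edge 1 of 15 (red): { (no moves) | 0 } so -1
edge 2 of 15 (blue): { -1 | 0 } so -1/2
edge 3 of 15 (red): { -1 | -1/2 0 } so -3/4
edge 4 of 15 (blue): { -1 -3/4 | -1/2 0 } so -5/8
edge 5 of 15 (red): { -1 -3/4 | -5/8 -1/2 0 } so -11/16
edge 6 of 15 (blue): { -1 -3/4 -11/16 | -5/8 -1/2 0 } so -21/32
edge 7 of 15 (red): { -1 -3/4 -11/16 | -21/32 -5/8 -1/2 0 } so -43/64
edge 8 of 15 (red): { -1 -3/4 -11/16 | -43/64 -21/32 -5/8 -1/2 0 } so -87/128
edge 9 of 15 (red): { -1 -3/4 -11/16 | -87/128 -43/64 -21/32 -5/8 -1/2 0 } so -175/256
edge 10 of 15 (blue): { -1 -3/4 -11/16 -175/256 | -87/128 -43/64 -21/32 -5/8 -1/2 0 } so -349/512
edge 11 of 15 (red): { -1 -3/4 -11/16 -175/256 | -349/512 -87/128 -43/64 -21/32 -5/8 -1/2 0 } so -699/1024
edge 12 of 15 (blue): { -1 -3/4 -11/16 -175/256 -699/1024 | -349/512 -87/128 -43/64 -21/32 -5/8 -1/2 0 } so -1397/2048
edge 13 of 15 (red): { -1 -3/4 -11/16 -175/256 -699/1024 | -1397/2048 -349/512 -87/128 -43/64 -21/32 -5/8 -1/2 0 } so -2795/4096
edge 14 of 15 (red): { -1 -3/4 -11/16 -175/256 -699/1024 | -2795/4096 -1397/2048 -349/512 -87/128 -43/64 -21/32 -5/8 -1/2 0 } so -5591/8192
edge 15 of 15 (red): { -1 -3/4 -11/16 -175/256 -699/1024 | -5591/8192 -2795/4096 -1397/2048 -349/512 -87/128 -43/64 -21/32 -5/8 -1/2 0 } so -11183/16384

-11183/16384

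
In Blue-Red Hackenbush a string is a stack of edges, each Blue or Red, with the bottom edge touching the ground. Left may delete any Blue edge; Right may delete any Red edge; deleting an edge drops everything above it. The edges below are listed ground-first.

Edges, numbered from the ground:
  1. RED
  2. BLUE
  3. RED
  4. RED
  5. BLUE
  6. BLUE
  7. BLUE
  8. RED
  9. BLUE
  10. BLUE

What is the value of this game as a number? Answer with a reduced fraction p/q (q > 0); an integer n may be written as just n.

-393/512

Prefix values for RED BLUE RED RED BLUE BLUE BLUE RED BLUE BLUE via {L|R} + simplicity:
1 of 10 · R · max L −∞ · min R 0 so -1
2 of 10 · RB · max L -1 · min R 0 so -1/2
3 of 10 · RBR · max L -1 · min R -1/2 so -3/4
4 of 10 · RBRR · max L -1 · min R -3/4 so -7/8
5 of 10 · RBRRB · max L -7/8 · min R -3/4 so -13/16
6 of 10 · RBRRBB · max L -13/16 · min R -3/4 so -25/32
7 of 10 · RBRRBBB · max L -25/32 · min R -3/4 so -49/64
8 of 10 · RBRRBBBR · max L -25/32 · min R -49/64 so -99/128
9 of 10 · RBRRBBBRB · max L -99/128 · min R -49/64 so -197/256
10 of 10 · RBRRBBBRBB · max L -197/256 · min R -49/64 so -393/512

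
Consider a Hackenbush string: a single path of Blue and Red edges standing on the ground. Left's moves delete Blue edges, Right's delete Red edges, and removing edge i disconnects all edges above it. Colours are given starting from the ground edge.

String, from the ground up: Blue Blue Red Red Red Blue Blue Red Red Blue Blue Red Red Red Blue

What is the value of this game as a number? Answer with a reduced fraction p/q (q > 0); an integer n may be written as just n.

9827/8192

step 1: add Blue to get B; options L={ 0 } R={ — } = 1
step 2: add Blue to get BB; options L={ 0, 1 } R={ — } = 2
step 3: add Red to get BBR; options L={ 0, 1 } R={ 2 } = 3/2
step 4: add Red to get BBRR; options L={ 0, 1 } R={ 3/2, 2 } = 5/4
step 5: add Red to get BBRRR; options L={ 0, 1 } R={ 5/4, 3/2, 2 } = 9/8
step 6: add Blue to get BBRRRB; options L={ 0, 1, 9/8 } R={ 5/4, 3/2, 2 } = 19/16
step 7: add Blue to get BBRRRBB; options L={ 0, 1, 9/8, 19/16 } R={ 5/4, 3/2, 2 } = 39/32
step 8: add Red to get BBRRRBBR; options L={ 0, 1, 9/8, 19/16 } R={ 39/32, 5/4, 3/2, 2 } = 77/64
step 9: add Red to get BBRRRBBRR; options L={ 0, 1, 9/8, 19/16 } R={ 77/64, 39/32, 5/4, 3/2, 2 } = 153/128
step 10: add Blue to get BBRRRBBRRB; options L={ 0, 1, 9/8, 19/16, 153/128 } R={ 77/64, 39/32, 5/4, 3/2, 2 } = 307/256
step 11: add Blue to get BBRRRBBRRBB; options L={ 0, 1, 9/8, 19/16, 153/128, 307/256 } R={ 77/64, 39/32, 5/4, 3/2, 2 } = 615/512
step 12: add Red to get BBRRRBBRRBBR; options L={ 0, 1, 9/8, 19/16, 153/128, 307/256 } R={ 615/512, 77/64, 39/32, 5/4, 3/2, 2 } = 1229/1024
step 13: add Red to get BBRRRBBRRBBRR; options L={ 0, 1, 9/8, 19/16, 153/128, 307/256 } R={ 1229/1024, 615/512, 77/64, 39/32, 5/4, 3/2, 2 } = 2457/2048
step 14: add Red to get BBRRRBBRRBBRRR; options L={ 0, 1, 9/8, 19/16, 153/128, 307/256 } R={ 2457/2048, 1229/1024, 615/512, 77/64, 39/32, 5/4, 3/2, 2 } = 4913/4096
step 15: add Blue to get BBRRRBBRRBBRRRB; options L={ 0, 1, 9/8, 19/16, 153/128, 307/256, 4913/4096 } R={ 2457/2048, 1229/1024, 615/512, 77/64, 39/32, 5/4, 3/2, 2 } = 9827/8192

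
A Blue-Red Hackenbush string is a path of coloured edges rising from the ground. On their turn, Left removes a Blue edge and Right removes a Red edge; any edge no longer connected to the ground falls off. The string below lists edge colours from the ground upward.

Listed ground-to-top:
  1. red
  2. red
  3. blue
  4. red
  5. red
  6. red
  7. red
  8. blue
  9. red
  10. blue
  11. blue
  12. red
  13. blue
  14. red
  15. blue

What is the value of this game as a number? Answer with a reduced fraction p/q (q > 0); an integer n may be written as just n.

-16021/8192

Prefix values for red red blue red red red red blue red blue blue red blue red blue via {L|R} + simplicity:
v(r) = { ∅ | 0 } -> -1
v(rr) = { ∅ | -1,0 } -> -2
v(rrb) = { -2 | -1,0 } -> -3/2
v(rrbr) = { -2 | -3/2,-1,0 } -> -7/4
v(rrbrr) = { -2 | -7/4,-3/2,-1,0 } -> -15/8
v(rrbrrr) = { -2 | -15/8,-7/4,-3/2,-1,0 } -> -31/16
v(rrbrrrr) = { -2 | -31/16,-15/8,-7/4,-3/2,-1,0 } -> -63/32
v(rrbrrrrb) = { -2,-63/32 | -31/16,-15/8,-7/4,-3/2,-1,0 } -> -125/64
v(rrbrrrrbr) = { -2,-63/32 | -125/64,-31/16,-15/8,-7/4,-3/2,-1,0 } -> -251/128
v(rrbrrrrbrb) = { -2,-63/32,-251/128 | -125/64,-31/16,-15/8,-7/4,-3/2,-1,0 } -> -501/256
v(rrbrrrrbrbb) = { -2,-63/32,-251/128,-501/256 | -125/64,-31/16,-15/8,-7/4,-3/2,-1,0 } -> -1001/512
v(rrbrrrrbrbbr) = { -2,-63/32,-251/128,-501/256 | -1001/512,-125/64,-31/16,-15/8,-7/4,-3/2,-1,0 } -> -2003/1024
v(rrbrrrrbrbbrb) = { -2,-63/32,-251/128,-501/256,-2003/1024 | -1001/512,-125/64,-31/16,-15/8,-7/4,-3/2,-1,0 } -> -4005/2048
v(rrbrrrrbrbbrbr) = { -2,-63/32,-251/128,-501/256,-2003/1024 | -4005/2048,-1001/512,-125/64,-31/16,-15/8,-7/4,-3/2,-1,0 } -> -8011/4096
v(rrbrrrrbrbbrbrb) = { -2,-63/32,-251/128,-501/256,-2003/1024,-8011/4096 | -4005/2048,-1001/512,-125/64,-31/16,-15/8,-7/4,-3/2,-1,0 } -> -16021/8192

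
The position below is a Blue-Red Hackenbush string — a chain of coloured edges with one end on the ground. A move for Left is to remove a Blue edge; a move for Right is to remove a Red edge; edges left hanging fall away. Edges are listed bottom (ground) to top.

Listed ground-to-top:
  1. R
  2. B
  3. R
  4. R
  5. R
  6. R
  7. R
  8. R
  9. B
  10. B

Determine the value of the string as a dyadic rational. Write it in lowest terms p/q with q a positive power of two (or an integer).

Build g(s[:k]) for k = 1..10, string s = R B R R R R R R B B.
g(R) = { (no moves) | 0 } = -1
g(RB) = { -1 | 0 } = -1/2
g(RBR) = { -1 | -1/2, 0 } = -3/4
g(RBRR) = { -1 | -3/4, -1/2, 0 } = -7/8
g(RBRRR) = { -1 | -7/8, -3/4, -1/2, 0 } = -15/16
g(RBRRRR) = { -1 | -15/16, -7/8, -3/4, -1/2, 0 } = -31/32
g(RBRRRRR) = { -1 | -31/32, -15/16, -7/8, -3/4, -1/2, 0 } = -63/64
g(RBRRRRRR) = { -1 | -63/64, -31/32, -15/16, -7/8, -3/4, -1/2, 0 } = -127/128
g(RBRRRRRRB) = { -1, -127/128 | -63/64, -31/32, -15/16, -7/8, -3/4, -1/2, 0 } = -253/256
g(RBRRRRRRBB) = { -1, -127/128, -253/256 | -63/64, -31/32, -15/16, -7/8, -3/4, -1/2, 0 } = -505/512

-505/512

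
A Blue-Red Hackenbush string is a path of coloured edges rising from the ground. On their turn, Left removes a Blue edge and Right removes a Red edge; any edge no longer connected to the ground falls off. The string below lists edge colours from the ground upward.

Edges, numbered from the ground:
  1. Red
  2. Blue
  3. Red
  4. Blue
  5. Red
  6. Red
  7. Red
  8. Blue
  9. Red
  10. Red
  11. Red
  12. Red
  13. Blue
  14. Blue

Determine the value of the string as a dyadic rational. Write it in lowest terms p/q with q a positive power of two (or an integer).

G(R) = { none | 0 } ⇒ -1
G(RB) = { -1 | 0 } ⇒ -1/2
G(RBR) = { -1 | -1/2; 0 } ⇒ -3/4
G(RBRB) = { -1; -3/4 | -1/2; 0 } ⇒ -5/8
G(RBRBR) = { -1; -3/4 | -5/8; -1/2; 0 } ⇒ -11/16
G(RBRBRR) = { -1; -3/4 | -11/16; -5/8; -1/2; 0 } ⇒ -23/32
G(RBRBRRR) = { -1; -3/4 | -23/32; -11/16; -5/8; -1/2; 0 } ⇒ -47/64
G(RBRBRRRB) = { -1; -3/4; -47/64 | -23/32; -11/16; -5/8; -1/2; 0 } ⇒ -93/128
G(RBRBRRRBR) = { -1; -3/4; -47/64 | -93/128; -23/32; -11/16; -5/8; -1/2; 0 } ⇒ -187/256
G(RBRBRRRBRR) = { -1; -3/4; -47/64 | -187/256; -93/128; -23/32; -11/16; -5/8; -1/2; 0 } ⇒ -375/512
G(RBRBRRRBRRR) = { -1; -3/4; -47/64 | -375/512; -187/256; -93/128; -23/32; -11/16; -5/8; -1/2; 0 } ⇒ -751/1024
G(RBRBRRRBRRRR) = { -1; -3/4; -47/64 | -751/1024; -375/512; -187/256; -93/128; -23/32; -11/16; -5/8; -1/2; 0 } ⇒ -1503/2048
G(RBRBRRRBRRRRB) = { -1; -3/4; -47/64; -1503/2048 | -751/1024; -375/512; -187/256; -93/128; -23/32; -11/16; -5/8; -1/2; 0 } ⇒ -3005/4096
G(RBRBRRRBRRRRBB) = { -1; -3/4; -47/64; -1503/2048; -3005/4096 | -751/1024; -375/512; -187/256; -93/128; -23/32; -11/16; -5/8; -1/2; 0 } ⇒ -6009/8192

-6009/8192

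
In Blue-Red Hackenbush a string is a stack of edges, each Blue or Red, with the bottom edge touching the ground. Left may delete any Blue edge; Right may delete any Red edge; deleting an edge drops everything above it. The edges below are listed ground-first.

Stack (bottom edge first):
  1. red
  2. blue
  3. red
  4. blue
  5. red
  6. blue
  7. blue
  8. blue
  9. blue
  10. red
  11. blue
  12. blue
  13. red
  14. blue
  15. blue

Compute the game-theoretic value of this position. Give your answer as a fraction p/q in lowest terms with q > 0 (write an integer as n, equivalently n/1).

-10313/16384

val_1 [r]  L=[—]  R=[0]  so -1
val_2 [rb]  L=[-1]  R=[0]  so -1/2
val_3 [rbr]  L=[-1]  R=[-1/2,0]  so -3/4
val_4 [rbrb]  L=[-1,-3/4]  R=[-1/2,0]  so -5/8
val_5 [rbrbr]  L=[-1,-3/4]  R=[-5/8,-1/2,0]  so -11/16
val_6 [rbrbrb]  L=[-1,-3/4,-11/16]  R=[-5/8,-1/2,0]  so -21/32
val_7 [rbrbrbb]  L=[-1,-3/4,-11/16,-21/32]  R=[-5/8,-1/2,0]  so -41/64
val_8 [rbrbrbbb]  L=[-1,-3/4,-11/16,-21/32,-41/64]  R=[-5/8,-1/2,0]  so -81/128
val_9 [rbrbrbbbb]  L=[-1,-3/4,-11/16,-21/32,-41/64,-81/128]  R=[-5/8,-1/2,0]  so -161/256
val_10 [rbrbrbbbbr]  L=[-1,-3/4,-11/16,-21/32,-41/64,-81/128]  R=[-161/256,-5/8,-1/2,0]  so -323/512
val_11 [rbrbrbbbbrb]  L=[-1,-3/4,-11/16,-21/32,-41/64,-81/128,-323/512]  R=[-161/256,-5/8,-1/2,0]  so -645/1024
val_12 [rbrbrbbbbrbb]  L=[-1,-3/4,-11/16,-21/32,-41/64,-81/128,-323/512,-645/1024]  R=[-161/256,-5/8,-1/2,0]  so -1289/2048
val_13 [rbrbrbbbbrbbr]  L=[-1,-3/4,-11/16,-21/32,-41/64,-81/128,-323/512,-645/1024]  R=[-1289/2048,-161/256,-5/8,-1/2,0]  so -2579/4096
val_14 [rbrbrbbbbrbbrb]  L=[-1,-3/4,-11/16,-21/32,-41/64,-81/128,-323/512,-645/1024,-2579/4096]  R=[-1289/2048,-161/256,-5/8,-1/2,0]  so -5157/8192
val_15 [rbrbrbbbbrbbrbb]  L=[-1,-3/4,-11/16,-21/32,-41/64,-81/128,-323/512,-645/1024,-2579/4096,-5157/8192]  R=[-1289/2048,-161/256,-5/8,-1/2,0]  so -10313/16384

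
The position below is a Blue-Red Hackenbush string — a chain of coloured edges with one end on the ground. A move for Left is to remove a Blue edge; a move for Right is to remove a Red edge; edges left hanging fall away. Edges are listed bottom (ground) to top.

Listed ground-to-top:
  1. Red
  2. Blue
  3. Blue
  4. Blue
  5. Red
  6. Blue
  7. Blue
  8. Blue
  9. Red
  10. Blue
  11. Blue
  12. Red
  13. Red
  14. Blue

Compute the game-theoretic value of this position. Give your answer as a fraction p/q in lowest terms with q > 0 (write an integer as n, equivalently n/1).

Build value(s[:k]) for k = 1..14, string s = Red Blue Blue Blue Red Blue Blue Blue Red Blue Blue Red Red Blue.
R: Left { none }, Right { 0 } = simplest -1
RB: Left { -1 }, Right { 0 } = simplest -1/2
RBB: Left { -1,-1/2 }, Right { 0 } = simplest -1/4
RBBB: Left { -1,-1/2,-1/4 }, Right { 0 } = simplest -1/8
RBBBR: Left { -1,-1/2,-1/4 }, Right { -1/8,0 } = simplest -3/16
RBBBRB: Left { -1,-1/2,-1/4,-3/16 }, Right { -1/8,0 } = simplest -5/32
RBBBRBB: Left { -1,-1/2,-1/4,-3/16,-5/32 }, Right { -1/8,0 } = simplest -9/64
RBBBRBBB: Left { -1,-1/2,-1/4,-3/16,-5/32,-9/64 }, Right { -1/8,0 } = simplest -17/128
RBBBRBBBR: Left { -1,-1/2,-1/4,-3/16,-5/32,-9/64 }, Right { -17/128,-1/8,0 } = simplest -35/256
RBBBRBBBRB: Left { -1,-1/2,-1/4,-3/16,-5/32,-9/64,-35/256 }, Right { -17/128,-1/8,0 } = simplest -69/512
RBBBRBBBRBB: Left { -1,-1/2,-1/4,-3/16,-5/32,-9/64,-35/256,-69/512 }, Right { -17/128,-1/8,0 } = simplest -137/1024
RBBBRBBBRBBR: Left { -1,-1/2,-1/4,-3/16,-5/32,-9/64,-35/256,-69/512 }, Right { -137/1024,-17/128,-1/8,0 } = simplest -275/2048
RBBBRBBBRBBRR: Left { -1,-1/2,-1/4,-3/16,-5/32,-9/64,-35/256,-69/512 }, Right { -275/2048,-137/1024,-17/128,-1/8,0 } = simplest -551/4096
RBBBRBBBRBBRRB: Left { -1,-1/2,-1/4,-3/16,-5/32,-9/64,-35/256,-69/512,-551/4096 }, Right { -275/2048,-137/1024,-17/128,-1/8,0 } = simplest -1101/8192

-1101/8192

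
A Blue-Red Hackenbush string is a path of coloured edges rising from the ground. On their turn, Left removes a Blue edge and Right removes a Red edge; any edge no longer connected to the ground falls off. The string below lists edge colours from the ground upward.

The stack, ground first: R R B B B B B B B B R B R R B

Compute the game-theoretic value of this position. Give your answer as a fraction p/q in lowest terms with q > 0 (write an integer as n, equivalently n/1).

-8237/8192

1 of 15 · R · max L −∞ · min R 0 ⇒ -1
2 of 15 · RR · max L −∞ · min R -1 ⇒ -2
3 of 15 · RRB · max L -2 · min R -1 ⇒ -3/2
4 of 15 · RRBB · max L -3/2 · min R -1 ⇒ -5/4
5 of 15 · RRBBB · max L -5/4 · min R -1 ⇒ -9/8
6 of 15 · RRBBBB · max L -9/8 · min R -1 ⇒ -17/16
7 of 15 · RRBBBBB · max L -17/16 · min R -1 ⇒ -33/32
8 of 15 · RRBBBBBB · max L -33/32 · min R -1 ⇒ -65/64
9 of 15 · RRBBBBBBB · max L -65/64 · min R -1 ⇒ -129/128
10 of 15 · RRBBBBBBBB · max L -129/128 · min R -1 ⇒ -257/256
11 of 15 · RRBBBBBBBBR · max L -129/128 · min R -257/256 ⇒ -515/512
12 of 15 · RRBBBBBBBBRB · max L -515/512 · min R -257/256 ⇒ -1029/1024
13 of 15 · RRBBBBBBBBRBR · max L -515/512 · min R -1029/1024 ⇒ -2059/2048
14 of 15 · RRBBBBBBBBRBRR · max L -515/512 · min R -2059/2048 ⇒ -4119/4096
15 of 15 · RRBBBBBBBBRBRRB · max L -4119/4096 · min R -2059/2048 ⇒ -8237/8192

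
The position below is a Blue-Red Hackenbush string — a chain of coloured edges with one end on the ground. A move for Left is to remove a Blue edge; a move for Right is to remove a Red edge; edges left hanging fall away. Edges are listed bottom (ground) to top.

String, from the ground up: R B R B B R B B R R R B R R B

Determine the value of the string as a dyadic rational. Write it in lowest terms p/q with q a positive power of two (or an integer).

-9453/16384

R: Left { ∅ }, Right { 0 } -> simplest -1
RB: Left { -1 }, Right { 0 } -> simplest -1/2
RBR: Left { -1 }, Right { -1/2 0 } -> simplest -3/4
RBRB: Left { -1 -3/4 }, Right { -1/2 0 } -> simplest -5/8
RBRBB: Left { -1 -3/4 -5/8 }, Right { -1/2 0 } -> simplest -9/16
RBRBBR: Left { -1 -3/4 -5/8 }, Right { -9/16 -1/2 0 } -> simplest -19/32
RBRBBRB: Left { -1 -3/4 -5/8 -19/32 }, Right { -9/16 -1/2 0 } -> simplest -37/64
RBRBBRBB: Left { -1 -3/4 -5/8 -19/32 -37/64 }, Right { -9/16 -1/2 0 } -> simplest -73/128
RBRBBRBBR: Left { -1 -3/4 -5/8 -19/32 -37/64 }, Right { -73/128 -9/16 -1/2 0 } -> simplest -147/256
RBRBBRBBRR: Left { -1 -3/4 -5/8 -19/32 -37/64 }, Right { -147/256 -73/128 -9/16 -1/2 0 } -> simplest -295/512
RBRBBRBBRRR: Left { -1 -3/4 -5/8 -19/32 -37/64 }, Right { -295/512 -147/256 -73/128 -9/16 -1/2 0 } -> simplest -591/1024
RBRBBRBBRRRB: Left { -1 -3/4 -5/8 -19/32 -37/64 -591/1024 }, Right { -295/512 -147/256 -73/128 -9/16 -1/2 0 } -> simplest -1181/2048
RBRBBRBBRRRBR: Left { -1 -3/4 -5/8 -19/32 -37/64 -591/1024 }, Right { -1181/2048 -295/512 -147/256 -73/128 -9/16 -1/2 0 } -> simplest -2363/4096
RBRBBRBBRRRBRR: Left { -1 -3/4 -5/8 -19/32 -37/64 -591/1024 }, Right { -2363/4096 -1181/2048 -295/512 -147/256 -73/128 -9/16 -1/2 0 } -> simplest -4727/8192
RBRBBRBBRRRBRRB: Left { -1 -3/4 -5/8 -19/32 -37/64 -591/1024 -4727/8192 }, Right { -2363/4096 -1181/2048 -295/512 -147/256 -73/128 -9/16 -1/2 0 } -> simplest -9453/16384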